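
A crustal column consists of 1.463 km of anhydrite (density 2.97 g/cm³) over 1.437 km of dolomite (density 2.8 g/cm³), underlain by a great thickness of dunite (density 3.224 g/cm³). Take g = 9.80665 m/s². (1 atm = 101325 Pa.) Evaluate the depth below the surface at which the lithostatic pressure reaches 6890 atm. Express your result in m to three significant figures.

22400 m

Pressure at base of upper layers: 2970×9.80665×1463 + 2800×9.80665×1437 = 8.207×10^7 Pa = 810.0 atm
Remaining pressure to be supplied by dunite: 6.981×10^8 − 8.207×10^7 = 6.161×10^8 Pa
Additional depth in dunite = 6.161×10^8 Pa / (3224 kg/m³ × 9.80665 m/s²) = 19485 m
Total depth = 2900 m + 19485 m = 22385 m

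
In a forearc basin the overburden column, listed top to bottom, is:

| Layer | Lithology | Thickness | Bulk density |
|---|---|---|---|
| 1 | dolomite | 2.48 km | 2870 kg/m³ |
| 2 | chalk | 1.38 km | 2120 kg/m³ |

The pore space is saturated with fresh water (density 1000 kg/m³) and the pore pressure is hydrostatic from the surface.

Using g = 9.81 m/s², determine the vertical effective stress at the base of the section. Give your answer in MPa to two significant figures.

Overburden (lithostatic) stress σ_v:
dolomite: 2870 kg/m³ × 9.81 m/s² × 2480 m = 6.982×10^7 Pa = 69.82 MPa
chalk: 2120 kg/m³ × 9.81 m/s² × 1380 m = 2.870×10^7 Pa = 28.70 MPa
Total = 69.82 + 28.70 = 98.524 MPa
Pore pressure P_p = 1000 kg/m³ × 9.81 m/s² × 3860 m = 3.787×10^7 Pa = 37.87 MPa
Effective stress σ' = σ_v − P_p = 98.52 − 37.87 = 60.657 MPa

61 MPa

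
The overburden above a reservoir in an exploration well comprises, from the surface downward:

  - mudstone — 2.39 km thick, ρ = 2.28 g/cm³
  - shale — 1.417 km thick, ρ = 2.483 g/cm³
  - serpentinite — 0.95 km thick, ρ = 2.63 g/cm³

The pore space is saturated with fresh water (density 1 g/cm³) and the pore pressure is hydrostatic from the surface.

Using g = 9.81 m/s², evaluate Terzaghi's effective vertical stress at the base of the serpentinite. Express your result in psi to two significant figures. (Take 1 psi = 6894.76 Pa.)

9500 psi

Overburden (lithostatic) stress σ_v:
mudstone: 2280 kg/m³ × 9.81 m/s² × 2390 m = 5.346×10^7 Pa = 53.46 MPa
shale: 2483 kg/m³ × 9.81 m/s² × 1417 m = 3.452×10^7 Pa = 34.52 MPa
serpentinite: 2630 kg/m³ × 9.81 m/s² × 950 m = 2.451×10^7 Pa = 24.51 MPa
Total = 53.46 + 34.52 + 24.51 = 112.48 MPa
Pore pressure P_p = 1000 kg/m³ × 9.81 m/s² × 4757 m = 4.667×10^7 Pa = 46.67 MPa
Effective stress σ' = σ_v − P_p = 112.5 − 46.67 = 65.816 MPa = 9545.9 psi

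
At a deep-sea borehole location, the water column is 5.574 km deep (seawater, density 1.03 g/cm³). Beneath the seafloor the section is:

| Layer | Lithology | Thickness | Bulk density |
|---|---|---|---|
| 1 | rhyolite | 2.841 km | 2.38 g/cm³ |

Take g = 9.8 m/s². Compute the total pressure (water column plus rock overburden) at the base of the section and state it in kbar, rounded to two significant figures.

seawater: 1030 kg/m³ × 9.8 m/s² × 5574 m = 5.626×10^7 Pa = 0.5626 kbar
rhyolite: 2380 kg/m³ × 9.8 m/s² × 2841 m = 6.626×10^7 Pa = 0.6626 kbar
Total = 0.5626 + 0.6626 = 1.2253 kbar

1.2 kbar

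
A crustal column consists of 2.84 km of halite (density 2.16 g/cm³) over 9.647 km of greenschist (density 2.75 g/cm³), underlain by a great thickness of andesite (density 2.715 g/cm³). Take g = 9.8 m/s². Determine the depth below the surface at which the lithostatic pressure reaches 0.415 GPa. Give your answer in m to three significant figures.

16100 m

Pressure at base of upper layers: 2160×9.8×2840 + 2750×9.8×9647 = 3.201×10^8 Pa = 0.3201 GPa
Remaining pressure to be supplied by andesite: 4.150×10^8 − 3.201×10^8 = 9.490×10^7 Pa
Additional depth in andesite = 9.490×10^7 Pa / (2715 kg/m³ × 9.8 m/s²) = 3566.6 m
Total depth = 12487 m + 3566.6 m = 16054 m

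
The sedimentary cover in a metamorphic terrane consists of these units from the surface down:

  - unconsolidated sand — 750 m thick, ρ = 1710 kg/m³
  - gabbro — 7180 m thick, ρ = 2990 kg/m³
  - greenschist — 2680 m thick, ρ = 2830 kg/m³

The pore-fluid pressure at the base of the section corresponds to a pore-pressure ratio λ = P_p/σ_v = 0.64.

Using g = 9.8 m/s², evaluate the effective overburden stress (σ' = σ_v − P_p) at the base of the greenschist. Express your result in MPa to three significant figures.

Overburden (lithostatic) stress σ_v:
unconsolidated sand: 1710 kg/m³ × 9.8 m/s² × 750 m = 1.257×10^7 Pa = 12.57 MPa
gabbro: 2990 kg/m³ × 9.8 m/s² × 7180 m = 2.104×10^8 Pa = 210.4 MPa
greenschist: 2830 kg/m³ × 9.8 m/s² × 2680 m = 7.433×10^7 Pa = 74.33 MPa
Total = 12.57 + 210.4 + 74.33 = 297.28 MPa
Pore pressure P_p = λ·σ_v = 0.64 × 297.3 MPa = 190.3 MPa
Effective stress σ' = σ_v − P_p = 297.3 − 190.3 = 107.02 MPa

107 MPa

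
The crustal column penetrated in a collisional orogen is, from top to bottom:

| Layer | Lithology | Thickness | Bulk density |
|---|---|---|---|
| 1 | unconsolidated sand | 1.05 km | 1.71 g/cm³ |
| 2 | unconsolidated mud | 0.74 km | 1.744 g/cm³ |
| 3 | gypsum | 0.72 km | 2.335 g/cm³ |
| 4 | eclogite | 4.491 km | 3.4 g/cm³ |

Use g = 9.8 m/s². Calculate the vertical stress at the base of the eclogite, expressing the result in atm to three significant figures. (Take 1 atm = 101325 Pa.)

unconsolidated sand: 1710 kg/m³ × 9.8 m/s² × 1050 m = 1.760×10^7 Pa = 173.7 atm
unconsolidated mud: 1744 kg/m³ × 9.8 m/s² × 740 m = 1.265×10^7 Pa = 124.8 atm
gypsum: 2335 kg/m³ × 9.8 m/s² × 720 m = 1.648×10^7 Pa = 162.6 atm
eclogite: 3400 kg/m³ × 9.8 m/s² × 4491 m = 1.496×10^8 Pa = 1477 atm
Total = 173.7 + 124.8 + 162.6 + 1477 = 1937.9 atm

1940 atm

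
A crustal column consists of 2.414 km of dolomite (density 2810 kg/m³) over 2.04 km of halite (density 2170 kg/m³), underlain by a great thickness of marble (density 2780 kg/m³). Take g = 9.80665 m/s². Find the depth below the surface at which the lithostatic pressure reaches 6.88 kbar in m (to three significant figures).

25700 m

Pressure at base of upper layers: 2810×9.80665×2414 + 2170×9.80665×2040 = 1.099×10^8 Pa = 1.099 kbar
Remaining pressure to be supplied by marble: 6.880×10^8 − 1.099×10^8 = 5.781×10^8 Pa
Additional depth in marble = 5.781×10^8 Pa / (2780 kg/m³ × 9.80665 m/s²) = 21204 m
Total depth = 4454 m + 21204 m = 25658 m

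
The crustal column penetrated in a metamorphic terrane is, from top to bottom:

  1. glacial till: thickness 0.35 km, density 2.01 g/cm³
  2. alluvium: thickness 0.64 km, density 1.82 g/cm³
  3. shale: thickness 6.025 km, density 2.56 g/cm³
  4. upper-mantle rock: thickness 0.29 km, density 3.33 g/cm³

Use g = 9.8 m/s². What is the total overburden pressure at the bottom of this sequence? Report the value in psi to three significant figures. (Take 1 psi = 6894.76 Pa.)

glacial till: 2010 kg/m³ × 9.8 m/s² × 350 m = 6.894×10^6 Pa = 999.9 psi
alluvium: 1820 kg/m³ × 9.8 m/s² × 640 m = 1.142×10^7 Pa = 1656 psi
shale: 2560 kg/m³ × 9.8 m/s² × 6025 m = 1.512×10^8 Pa = 21923 psi
upper-mantle rock: 3330 kg/m³ × 9.8 m/s² × 290 m = 9.464×10^6 Pa = 1373 psi
Total = 999.9 + 1656 + 21923 + 1373 = 25951 psi

26000 psi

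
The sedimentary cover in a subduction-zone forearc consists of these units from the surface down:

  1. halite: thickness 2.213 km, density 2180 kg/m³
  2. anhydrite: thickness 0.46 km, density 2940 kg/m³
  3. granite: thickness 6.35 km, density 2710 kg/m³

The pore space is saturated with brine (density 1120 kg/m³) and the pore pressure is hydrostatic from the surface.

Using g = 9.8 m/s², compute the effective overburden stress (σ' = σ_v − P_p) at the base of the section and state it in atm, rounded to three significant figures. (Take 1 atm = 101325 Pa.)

1280 atm

Overburden (lithostatic) stress σ_v:
halite: 2180 kg/m³ × 9.8 m/s² × 2213 m = 4.728×10^7 Pa = 47.28 MPa
anhydrite: 2940 kg/m³ × 9.8 m/s² × 460 m = 1.325×10^7 Pa = 13.25 MPa
granite: 2710 kg/m³ × 9.8 m/s² × 6350 m = 1.686×10^8 Pa = 168.6 MPa
Total = 47.28 + 13.25 + 168.6 = 229.18 MPa
Pore pressure P_p = 1120 kg/m³ × 9.8 m/s² × 9023 m = 9.904×10^7 Pa = 99.04 MPa
Effective stress σ' = σ_v − P_p = 229.2 − 99.04 = 130.14 MPa = 1284.4 atm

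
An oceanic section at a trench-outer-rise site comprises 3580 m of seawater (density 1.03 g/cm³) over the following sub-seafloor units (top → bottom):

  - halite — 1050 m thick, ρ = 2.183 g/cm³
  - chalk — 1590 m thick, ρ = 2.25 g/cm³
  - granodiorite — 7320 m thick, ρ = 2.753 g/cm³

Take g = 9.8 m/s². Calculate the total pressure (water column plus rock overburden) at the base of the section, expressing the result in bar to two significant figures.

2900 bar

seawater: 1030 kg/m³ × 9.8 m/s² × 3580 m = 3.614×10^7 Pa = 361.4 bar
halite: 2183 kg/m³ × 9.8 m/s² × 1050 m = 2.246×10^7 Pa = 224.6 bar
chalk: 2250 kg/m³ × 9.8 m/s² × 1590 m = 3.506×10^7 Pa = 350.6 bar
granodiorite: 2753 kg/m³ × 9.8 m/s² × 7320 m = 1.975×10^8 Pa = 1975 bar
Total = 361.4 + 224.6 + 350.6 + 1975 = 2911.5 bar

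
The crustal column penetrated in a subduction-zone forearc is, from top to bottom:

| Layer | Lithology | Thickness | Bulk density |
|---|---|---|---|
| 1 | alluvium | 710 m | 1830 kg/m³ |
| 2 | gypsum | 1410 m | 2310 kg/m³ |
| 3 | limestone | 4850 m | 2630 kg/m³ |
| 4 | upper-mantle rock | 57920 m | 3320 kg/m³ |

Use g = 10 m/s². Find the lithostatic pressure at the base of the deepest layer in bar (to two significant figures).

21000 bar

alluvium: 1830 kg/m³ × 10 m/s² × 710 m = 1.299×10^7 Pa = 129.9 bar
gypsum: 2310 kg/m³ × 10 m/s² × 1410 m = 3.257×10^7 Pa = 325.7 bar
limestone: 2630 kg/m³ × 10 m/s² × 4850 m = 1.276×10^8 Pa = 1276 bar
upper-mantle rock: 3320 kg/m³ × 10 m/s² × 57920 m = 1.923×10^9 Pa = 19229 bar
Total = 129.9 + 325.7 + 1276 + 19229 = 20961 bar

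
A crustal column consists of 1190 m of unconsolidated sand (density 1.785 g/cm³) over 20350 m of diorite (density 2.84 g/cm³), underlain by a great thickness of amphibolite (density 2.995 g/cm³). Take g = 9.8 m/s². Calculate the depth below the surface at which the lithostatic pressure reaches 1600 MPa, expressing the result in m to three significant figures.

Pressure at base of upper layers: 1785×9.8×1190 + 2840×9.8×20350 = 5.872×10^8 Pa = 587.2 MPa
Remaining pressure to be supplied by amphibolite: 1.600×10^9 − 5.872×10^8 = 1.013×10^9 Pa
Additional depth in amphibolite = 1.013×10^9 Pa / (2995 kg/m³ × 9.8 m/s²) = 34507 m
Total depth = 21540 m + 34507 m = 56047 m

56000 m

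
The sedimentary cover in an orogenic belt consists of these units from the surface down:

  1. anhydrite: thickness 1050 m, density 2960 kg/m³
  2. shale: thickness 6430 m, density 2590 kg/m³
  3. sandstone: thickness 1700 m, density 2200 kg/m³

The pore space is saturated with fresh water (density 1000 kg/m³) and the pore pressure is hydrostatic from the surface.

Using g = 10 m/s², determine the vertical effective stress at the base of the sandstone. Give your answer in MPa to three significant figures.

143 MPa

Overburden (lithostatic) stress σ_v:
anhydrite: 2960 kg/m³ × 10 m/s² × 1050 m = 3.108×10^7 Pa = 31.08 MPa
shale: 2590 kg/m³ × 10 m/s² × 6430 m = 1.665×10^8 Pa = 166.5 MPa
sandstone: 2200 kg/m³ × 10 m/s² × 1700 m = 3.740×10^7 Pa = 37.40 MPa
Total = 31.08 + 166.5 + 37.40 = 235.02 MPa
Pore pressure P_p = 1000 kg/m³ × 10 m/s² × 9180 m = 9.180×10^7 Pa = 91.80 MPa
Effective stress σ' = σ_v − P_p = 235.0 − 91.80 = 143.22 MPa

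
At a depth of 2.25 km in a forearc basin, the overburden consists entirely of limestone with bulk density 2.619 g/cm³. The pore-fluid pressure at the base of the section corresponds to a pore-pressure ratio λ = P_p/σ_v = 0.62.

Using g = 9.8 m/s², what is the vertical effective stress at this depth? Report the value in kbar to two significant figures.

Overburden (lithostatic) stress σ_v:
limestone: 2619 kg/m³ × 9.8 m/s² × 2250 m = 5.775×10^7 Pa = 57.75 MPa
Pore pressure P_p = λ·σ_v = 0.62 × 57.75 MPa = 35.80 MPa
Effective stress σ' = σ_v − P_p = 57.75 − 35.80 = 21.945 MPa = 0.21945 kbar

0.22 kbar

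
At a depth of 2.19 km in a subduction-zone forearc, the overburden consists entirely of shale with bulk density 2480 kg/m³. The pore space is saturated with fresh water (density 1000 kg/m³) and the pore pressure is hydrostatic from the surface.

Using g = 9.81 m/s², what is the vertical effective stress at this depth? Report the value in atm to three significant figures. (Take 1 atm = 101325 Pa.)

Overburden (lithostatic) stress σ_v:
shale: 2480 kg/m³ × 9.81 m/s² × 2190 m = 5.328×10^7 Pa = 53.28 MPa
Pore pressure P_p = 1000 kg/m³ × 9.81 m/s² × 2190 m = 2.148×10^7 Pa = 21.48 MPa
Effective stress σ' = σ_v − P_p = 53.28 − 21.48 = 31.796 MPa = 313.80 atm

314 atm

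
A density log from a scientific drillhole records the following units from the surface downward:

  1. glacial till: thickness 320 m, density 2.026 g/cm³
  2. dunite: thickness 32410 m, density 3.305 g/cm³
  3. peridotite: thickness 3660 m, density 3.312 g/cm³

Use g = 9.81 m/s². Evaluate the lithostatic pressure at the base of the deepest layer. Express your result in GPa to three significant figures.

1.18 GPa

glacial till: 2026 kg/m³ × 9.81 m/s² × 320 m = 6.360×10^6 Pa = 6.360×10^-3 GPa
dunite: 3305 kg/m³ × 9.81 m/s² × 32410 m = 1.051×10^9 Pa = 1.051 GPa
peridotite: 3312 kg/m³ × 9.81 m/s² × 3660 m = 1.189×10^8 Pa = 0.1189 GPa
Total = 6.360×10^-3 + 1.051 + 0.1189 = 1.1761 GPa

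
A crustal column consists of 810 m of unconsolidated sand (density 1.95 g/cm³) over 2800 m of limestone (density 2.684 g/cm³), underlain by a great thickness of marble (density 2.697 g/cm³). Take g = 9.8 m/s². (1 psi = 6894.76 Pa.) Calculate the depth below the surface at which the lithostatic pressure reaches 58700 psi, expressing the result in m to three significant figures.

15600 m

Pressure at base of upper layers: 1950×9.8×810 + 2684×9.8×2800 = 8.913×10^7 Pa = 12927 psi
Remaining pressure to be supplied by marble: 4.047×10^8 − 8.913×10^7 = 3.156×10^8 Pa
Additional depth in marble = 3.156×10^8 Pa / (2697 kg/m³ × 9.8 m/s²) = 11940 m
Total depth = 3610 m + 11940 m = 15550 m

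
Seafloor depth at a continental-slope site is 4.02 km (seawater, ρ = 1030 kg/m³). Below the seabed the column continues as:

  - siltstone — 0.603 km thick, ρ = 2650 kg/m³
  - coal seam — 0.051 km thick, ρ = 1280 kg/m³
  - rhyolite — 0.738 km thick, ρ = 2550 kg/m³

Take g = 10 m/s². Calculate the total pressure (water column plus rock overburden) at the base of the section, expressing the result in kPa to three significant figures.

76900 kPa

seawater: 1030 kg/m³ × 10 m/s² × 4020 m = 4.141×10^7 Pa = 41406 kPa
siltstone: 2650 kg/m³ × 10 m/s² × 603 m = 1.598×10^7 Pa = 15980 kPa
coal seam: 1280 kg/m³ × 10 m/s² × 51 m = 6.528×10^5 Pa = 652.8 kPa
rhyolite: 2550 kg/m³ × 10 m/s² × 738 m = 1.882×10^7 Pa = 18819 kPa
Total = 41406 + 15980 + 652.8 + 18819 = 76857 kPa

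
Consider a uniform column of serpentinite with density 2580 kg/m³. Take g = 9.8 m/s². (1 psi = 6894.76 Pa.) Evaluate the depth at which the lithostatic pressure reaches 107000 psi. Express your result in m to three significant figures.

h = P/(ρg) = 107000 psi / (2580 kg/m³ × 9.8 m/s²) = 7.377×10^8 Pa / 25284 Pa/m = 29178 m

29200 m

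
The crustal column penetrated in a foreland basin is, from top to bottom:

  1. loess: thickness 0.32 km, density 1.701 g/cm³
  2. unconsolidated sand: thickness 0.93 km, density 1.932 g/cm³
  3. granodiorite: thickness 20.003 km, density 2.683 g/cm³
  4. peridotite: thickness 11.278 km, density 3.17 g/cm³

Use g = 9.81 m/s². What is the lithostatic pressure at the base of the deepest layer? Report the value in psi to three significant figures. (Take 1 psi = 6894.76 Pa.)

131000 psi

loess: 1701 kg/m³ × 9.81 m/s² × 320 m = 5.340×10^6 Pa = 774.5 psi
unconsolidated sand: 1932 kg/m³ × 9.81 m/s² × 930 m = 1.763×10^7 Pa = 2556 psi
granodiorite: 2683 kg/m³ × 9.81 m/s² × 20003 m = 5.265×10^8 Pa = 76360 psi
peridotite: 3170 kg/m³ × 9.81 m/s² × 11278 m = 3.507×10^8 Pa = 50868 psi
Total = 774.5 + 2556 + 76360 + 50868 = 1.3056×10^5 psi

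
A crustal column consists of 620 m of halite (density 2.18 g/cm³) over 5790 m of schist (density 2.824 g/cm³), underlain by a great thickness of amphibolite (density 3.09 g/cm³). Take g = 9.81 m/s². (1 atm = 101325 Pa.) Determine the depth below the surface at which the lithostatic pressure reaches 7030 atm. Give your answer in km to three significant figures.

Pressure at base of upper layers: 2180×9.81×620 + 2824×9.81×5790 = 1.737×10^8 Pa = 1714 atm
Remaining pressure to be supplied by amphibolite: 7.123×10^8 − 1.737×10^8 = 5.387×10^8 Pa
Additional depth in amphibolite = 5.387×10^8 Pa / (3090 kg/m³ × 9.81 m/s²) = 17770 m
Total depth = 6410 m + 17770 m = 24180 m
= 24.180 km

24.2 km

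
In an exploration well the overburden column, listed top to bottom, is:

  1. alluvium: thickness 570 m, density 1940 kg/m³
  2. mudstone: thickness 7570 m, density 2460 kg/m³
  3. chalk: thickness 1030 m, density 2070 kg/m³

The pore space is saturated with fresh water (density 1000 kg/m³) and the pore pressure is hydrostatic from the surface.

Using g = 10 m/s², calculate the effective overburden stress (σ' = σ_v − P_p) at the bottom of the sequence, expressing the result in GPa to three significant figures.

0.127 GPa

Overburden (lithostatic) stress σ_v:
alluvium: 1940 kg/m³ × 10 m/s² × 570 m = 1.106×10^7 Pa = 11.06 MPa
mudstone: 2460 kg/m³ × 10 m/s² × 7570 m = 1.862×10^8 Pa = 186.2 MPa
chalk: 2070 kg/m³ × 10 m/s² × 1030 m = 2.132×10^7 Pa = 21.32 MPa
Total = 11.06 + 186.2 + 21.32 = 218.60 MPa
Pore pressure P_p = 1000 kg/m³ × 10 m/s² × 9170 m = 9.170×10^7 Pa = 91.70 MPa
Effective stress σ' = σ_v − P_p = 218.6 − 91.70 = 126.90 MPa = 0.12690 GPa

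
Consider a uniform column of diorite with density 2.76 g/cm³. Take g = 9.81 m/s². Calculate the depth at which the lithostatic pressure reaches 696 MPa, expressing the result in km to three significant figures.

h = P/(ρg) = 696 MPa / (2760 kg/m³ × 9.81 m/s²) = 6.960×10^8 Pa / 27076 Pa/m = 25706 m
= 25.706 km

25.7 km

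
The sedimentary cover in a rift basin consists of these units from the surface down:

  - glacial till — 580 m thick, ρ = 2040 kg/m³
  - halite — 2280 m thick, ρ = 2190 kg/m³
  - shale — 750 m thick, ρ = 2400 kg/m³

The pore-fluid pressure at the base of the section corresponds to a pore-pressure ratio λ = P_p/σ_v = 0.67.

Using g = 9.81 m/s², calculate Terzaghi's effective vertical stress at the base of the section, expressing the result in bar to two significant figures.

260 bar

Overburden (lithostatic) stress σ_v:
glacial till: 2040 kg/m³ × 9.81 m/s² × 580 m = 1.161×10^7 Pa = 11.61 MPa
halite: 2190 kg/m³ × 9.81 m/s² × 2280 m = 4.898×10^7 Pa = 48.98 MPa
shale: 2400 kg/m³ × 9.81 m/s² × 750 m = 1.766×10^7 Pa = 17.66 MPa
Total = 11.61 + 48.98 + 17.66 = 78.248 MPa
Pore pressure P_p = λ·σ_v = 0.67 × 78.25 MPa = 52.43 MPa
Effective stress σ' = σ_v − P_p = 78.25 − 52.43 = 25.822 MPa = 258.22 bar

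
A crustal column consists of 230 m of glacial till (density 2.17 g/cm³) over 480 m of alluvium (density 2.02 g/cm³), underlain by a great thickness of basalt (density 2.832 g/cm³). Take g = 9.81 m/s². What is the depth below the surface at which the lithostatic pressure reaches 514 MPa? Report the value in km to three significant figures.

Pressure at base of upper layers: 2170×9.81×230 + 2020×9.81×480 = 1.441×10^7 Pa = 14.41 MPa
Remaining pressure to be supplied by basalt: 5.140×10^8 − 1.441×10^7 = 4.996×10^8 Pa
Additional depth in basalt = 4.996×10^8 Pa / (2832 kg/m³ × 9.81 m/s²) = 17983 m
Total depth = 710 m + 17983 m = 18693 m
= 18.693 km

18.7 km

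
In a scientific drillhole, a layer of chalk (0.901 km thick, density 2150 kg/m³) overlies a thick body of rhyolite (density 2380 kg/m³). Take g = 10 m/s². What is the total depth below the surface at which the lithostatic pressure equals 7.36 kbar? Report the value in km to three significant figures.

31.0 km

Pressure at base of upper layers: 2150×10×901 = 1.937×10^7 Pa = 0.1937 kbar
Remaining pressure to be supplied by rhyolite: 7.360×10^8 − 1.937×10^7 = 7.166×10^8 Pa
Additional depth in rhyolite = 7.166×10^8 Pa / (2380 kg/m³ × 10 m/s²) = 30110 m
Total depth = 901 m + 30110 m = 31011 m
= 31.011 km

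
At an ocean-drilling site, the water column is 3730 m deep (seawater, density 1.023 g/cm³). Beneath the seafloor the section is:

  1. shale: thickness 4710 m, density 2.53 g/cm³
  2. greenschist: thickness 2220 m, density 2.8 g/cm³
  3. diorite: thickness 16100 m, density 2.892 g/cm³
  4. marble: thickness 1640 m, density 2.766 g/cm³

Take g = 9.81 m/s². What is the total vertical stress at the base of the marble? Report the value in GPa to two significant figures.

seawater: 1023 kg/m³ × 9.81 m/s² × 3730 m = 3.743×10^7 Pa = 0.03743 GPa
shale: 2530 kg/m³ × 9.81 m/s² × 4710 m = 1.169×10^8 Pa = 0.1169 GPa
greenschist: 2800 kg/m³ × 9.81 m/s² × 2220 m = 6.098×10^7 Pa = 0.06098 GPa
diorite: 2892 kg/m³ × 9.81 m/s² × 16100 m = 4.568×10^8 Pa = 0.4568 GPa
marble: 2766 kg/m³ × 9.81 m/s² × 1640 m = 4.450×10^7 Pa = 0.04450 GPa
Total = 0.03743 + 0.1169 + 0.06098 + 0.4568 + 0.04450 = 0.71658 GPa

0.72 GPa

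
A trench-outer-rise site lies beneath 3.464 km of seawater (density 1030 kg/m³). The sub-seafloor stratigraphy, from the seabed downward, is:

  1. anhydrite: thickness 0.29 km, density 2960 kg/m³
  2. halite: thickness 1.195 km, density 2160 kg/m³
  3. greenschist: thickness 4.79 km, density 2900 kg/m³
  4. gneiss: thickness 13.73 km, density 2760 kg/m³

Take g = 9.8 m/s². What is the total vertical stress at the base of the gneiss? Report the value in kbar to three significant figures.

seawater: 1030 kg/m³ × 9.8 m/s² × 3464 m = 3.497×10^7 Pa = 0.3497 kbar
anhydrite: 2960 kg/m³ × 9.8 m/s² × 290 m = 8.412×10^6 Pa = 0.08412 kbar
halite: 2160 kg/m³ × 9.8 m/s² × 1195 m = 2.530×10^7 Pa = 0.2530 kbar
greenschist: 2900 kg/m³ × 9.8 m/s² × 4790 m = 1.361×10^8 Pa = 1.361 kbar
gneiss: 2760 kg/m³ × 9.8 m/s² × 13730 m = 3.714×10^8 Pa = 3.714 kbar
Total = 0.3497 + 0.08412 + 0.2530 + 1.361 + 3.714 = 5.7617 kbar

5.76 kbar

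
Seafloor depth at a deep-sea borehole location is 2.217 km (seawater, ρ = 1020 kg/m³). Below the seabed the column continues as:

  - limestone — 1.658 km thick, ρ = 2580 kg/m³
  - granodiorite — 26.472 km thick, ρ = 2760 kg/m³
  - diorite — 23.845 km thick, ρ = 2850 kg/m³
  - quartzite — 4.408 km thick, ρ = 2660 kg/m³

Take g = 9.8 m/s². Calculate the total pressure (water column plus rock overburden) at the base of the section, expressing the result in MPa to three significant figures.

1560 MPa

seawater: 1020 kg/m³ × 9.8 m/s² × 2217 m = 2.216×10^7 Pa = 22.16 MPa
limestone: 2580 kg/m³ × 9.8 m/s² × 1658 m = 4.192×10^7 Pa = 41.92 MPa
granodiorite: 2760 kg/m³ × 9.8 m/s² × 26472 m = 7.160×10^8 Pa = 716.0 MPa
diorite: 2850 kg/m³ × 9.8 m/s² × 23845 m = 6.660×10^8 Pa = 666.0 MPa
quartzite: 2660 kg/m³ × 9.8 m/s² × 4408 m = 1.149×10^8 Pa = 114.9 MPa
Total = 22.16 + 41.92 + 716.0 + 666.0 + 114.9 = 1561.0 MPa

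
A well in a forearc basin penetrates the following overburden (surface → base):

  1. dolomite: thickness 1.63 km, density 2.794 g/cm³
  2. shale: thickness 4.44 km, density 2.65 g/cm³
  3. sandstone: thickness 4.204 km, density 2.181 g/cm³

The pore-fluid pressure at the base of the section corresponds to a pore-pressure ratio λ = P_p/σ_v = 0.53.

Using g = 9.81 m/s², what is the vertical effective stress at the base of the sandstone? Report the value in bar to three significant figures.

1180 bar

Overburden (lithostatic) stress σ_v:
dolomite: 2794 kg/m³ × 9.81 m/s² × 1630 m = 4.468×10^7 Pa = 44.68 MPa
shale: 2650 kg/m³ × 9.81 m/s² × 4440 m = 1.154×10^8 Pa = 115.4 MPa
sandstone: 2181 kg/m³ × 9.81 m/s² × 4204 m = 8.995×10^7 Pa = 89.95 MPa
Total = 44.68 + 115.4 + 89.95 = 250.05 MPa
Pore pressure P_p = λ·σ_v = 0.53 × 250.0 MPa = 132.5 MPa
Effective stress σ' = σ_v − P_p = 250.0 − 132.5 = 117.52 MPa = 1175.2 bar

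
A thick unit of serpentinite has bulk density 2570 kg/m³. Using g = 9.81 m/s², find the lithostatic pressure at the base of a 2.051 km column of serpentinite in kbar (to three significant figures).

0.517 kbar

serpentinite: 2570 kg/m³ × 9.81 m/s² × 2051 m = 5.171×10^7 Pa = 0.5171 kbar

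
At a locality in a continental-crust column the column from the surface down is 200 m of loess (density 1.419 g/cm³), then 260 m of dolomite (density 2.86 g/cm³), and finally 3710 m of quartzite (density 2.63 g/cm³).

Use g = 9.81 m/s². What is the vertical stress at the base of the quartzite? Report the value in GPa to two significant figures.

0.11 GPa

loess: 1419 kg/m³ × 9.81 m/s² × 200 m = 2.784×10^6 Pa = 2.784×10^-3 GPa
dolomite: 2860 kg/m³ × 9.81 m/s² × 260 m = 7.295×10^6 Pa = 7.295×10^-3 GPa
quartzite: 2630 kg/m³ × 9.81 m/s² × 3710 m = 9.572×10^7 Pa = 0.09572 GPa
Total = 2.784×10^-3 + 7.295×10^-3 + 0.09572 = 0.10580 GPa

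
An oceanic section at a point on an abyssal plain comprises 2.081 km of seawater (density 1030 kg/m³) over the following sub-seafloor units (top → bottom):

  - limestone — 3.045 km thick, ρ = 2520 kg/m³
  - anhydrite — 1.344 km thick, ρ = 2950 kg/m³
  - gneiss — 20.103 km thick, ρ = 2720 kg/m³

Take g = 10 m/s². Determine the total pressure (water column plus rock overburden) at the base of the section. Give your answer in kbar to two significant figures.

seawater: 1030 kg/m³ × 10 m/s² × 2081 m = 2.143×10^7 Pa = 0.2143 kbar
limestone: 2520 kg/m³ × 10 m/s² × 3045 m = 7.673×10^7 Pa = 0.7673 kbar
anhydrite: 2950 kg/m³ × 10 m/s² × 1344 m = 3.965×10^7 Pa = 0.3965 kbar
gneiss: 2720 kg/m³ × 10 m/s² × 20103 m = 5.468×10^8 Pa = 5.468 kbar
Total = 0.2143 + 0.7673 + 0.3965 + 5.468 = 6.8462 kbar

6.8 kbar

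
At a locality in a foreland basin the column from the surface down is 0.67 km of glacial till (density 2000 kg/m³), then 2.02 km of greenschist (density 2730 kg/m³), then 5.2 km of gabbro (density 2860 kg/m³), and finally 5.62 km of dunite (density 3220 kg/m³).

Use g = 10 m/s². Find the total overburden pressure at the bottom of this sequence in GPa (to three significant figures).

glacial till: 2000 kg/m³ × 10 m/s² × 670 m = 1.340×10^7 Pa = 0.01340 GPa
greenschist: 2730 kg/m³ × 10 m/s² × 2020 m = 5.515×10^7 Pa = 0.05515 GPa
gabbro: 2860 kg/m³ × 10 m/s² × 5200 m = 1.487×10^8 Pa = 0.1487 GPa
dunite: 3220 kg/m³ × 10 m/s² × 5620 m = 1.810×10^8 Pa = 0.1810 GPa
Total = 0.01340 + 0.05515 + 0.1487 + 0.1810 = 0.39823 GPa

0.398 GPa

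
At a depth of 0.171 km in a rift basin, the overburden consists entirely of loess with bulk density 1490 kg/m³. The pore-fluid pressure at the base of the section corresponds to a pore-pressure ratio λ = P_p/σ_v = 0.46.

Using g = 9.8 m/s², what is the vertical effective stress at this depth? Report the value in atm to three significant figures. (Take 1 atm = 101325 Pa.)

Overburden (lithostatic) stress σ_v:
loess: 1490 kg/m³ × 9.8 m/s² × 171 m = 2.497×10^6 Pa = 2.497 MPa
Pore pressure P_p = λ·σ_v = 0.46 × 2.497 MPa = 1.149 MPa
Effective stress σ' = σ_v − P_p = 2.497 − 1.149 = 1.3483 MPa = 13.307 atm

13.3 atm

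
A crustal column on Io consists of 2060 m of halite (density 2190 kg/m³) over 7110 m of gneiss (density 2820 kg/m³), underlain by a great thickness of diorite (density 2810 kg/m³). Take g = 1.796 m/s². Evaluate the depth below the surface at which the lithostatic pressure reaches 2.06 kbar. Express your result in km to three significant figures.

Pressure at base of upper layers: 2190×1.796×2060 + 2820×1.796×7110 = 4.411×10^7 Pa = 0.4411 kbar
Remaining pressure to be supplied by diorite: 2.060×10^8 − 4.411×10^7 = 1.619×10^8 Pa
Additional depth in diorite = 1.619×10^8 Pa / (2810 kg/m³ × 1.796 m/s²) = 32077 m
Total depth = 9170 m + 32077 m = 41247 m
= 41.247 km

41.2 km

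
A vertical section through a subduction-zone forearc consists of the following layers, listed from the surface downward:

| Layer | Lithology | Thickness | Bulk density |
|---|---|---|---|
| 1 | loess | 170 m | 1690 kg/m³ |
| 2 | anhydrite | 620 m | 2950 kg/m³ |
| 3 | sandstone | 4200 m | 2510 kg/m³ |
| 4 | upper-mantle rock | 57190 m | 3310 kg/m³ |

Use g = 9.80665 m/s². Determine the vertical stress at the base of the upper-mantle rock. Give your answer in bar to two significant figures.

loess: 1690 kg/m³ × 9.80665 m/s² × 170 m = 2.817×10^6 Pa = 28.17 bar
anhydrite: 2950 kg/m³ × 9.80665 m/s² × 620 m = 1.794×10^7 Pa = 179.4 bar
sandstone: 2510 kg/m³ × 9.80665 m/s² × 4200 m = 1.034×10^8 Pa = 1034 bar
upper-mantle rock: 3310 kg/m³ × 9.80665 m/s² × 57190 m = 1.856×10^9 Pa = 18564 bar
Total = 28.17 + 179.4 + 1034 + 18564 = 19805 bar

20000 bar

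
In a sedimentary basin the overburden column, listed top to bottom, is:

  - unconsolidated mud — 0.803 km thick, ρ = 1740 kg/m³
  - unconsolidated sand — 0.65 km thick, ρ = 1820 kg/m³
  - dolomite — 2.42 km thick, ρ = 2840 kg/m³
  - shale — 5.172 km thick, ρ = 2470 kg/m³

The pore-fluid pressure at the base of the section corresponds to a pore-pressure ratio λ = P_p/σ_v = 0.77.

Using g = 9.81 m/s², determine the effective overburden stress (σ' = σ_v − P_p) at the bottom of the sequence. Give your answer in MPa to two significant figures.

50 MPa

Overburden (lithostatic) stress σ_v:
unconsolidated mud: 1740 kg/m³ × 9.81 m/s² × 803 m = 1.371×10^7 Pa = 13.71 MPa
unconsolidated sand: 1820 kg/m³ × 9.81 m/s² × 650 m = 1.161×10^7 Pa = 11.61 MPa
dolomite: 2840 kg/m³ × 9.81 m/s² × 2420 m = 6.742×10^7 Pa = 67.42 MPa
shale: 2470 kg/m³ × 9.81 m/s² × 5172 m = 1.253×10^8 Pa = 125.3 MPa
Total = 13.71 + 11.61 + 67.42 + 125.3 = 218.06 MPa
Pore pressure P_p = λ·σ_v = 0.77 × 218.1 MPa = 167.9 MPa
Effective stress σ' = σ_v − P_p = 218.1 − 167.9 = 50.153 MPa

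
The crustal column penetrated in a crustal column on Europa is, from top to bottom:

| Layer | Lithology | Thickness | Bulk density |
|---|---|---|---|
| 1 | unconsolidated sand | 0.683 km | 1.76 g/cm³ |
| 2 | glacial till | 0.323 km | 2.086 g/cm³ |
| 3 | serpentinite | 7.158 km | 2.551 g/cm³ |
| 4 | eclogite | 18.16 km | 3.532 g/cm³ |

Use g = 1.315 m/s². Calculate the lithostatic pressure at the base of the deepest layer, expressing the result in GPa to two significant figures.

unconsolidated sand: 1760 kg/m³ × 1.315 m/s² × 683 m = 1.581×10^6 Pa = 1.581×10^-3 GPa
glacial till: 2086 kg/m³ × 1.315 m/s² × 323 m = 8.860×10^5 Pa = 8.860×10^-4 GPa
serpentinite: 2551 kg/m³ × 1.315 m/s² × 7158 m = 2.401×10^7 Pa = 0.02401 GPa
eclogite: 3532 kg/m³ × 1.315 m/s² × 18160 m = 8.435×10^7 Pa = 0.08435 GPa
Total = 1.581×10^-3 + 8.860×10^-4 + 0.02401 + 0.08435 = 0.11082 GPa

0.11 GPa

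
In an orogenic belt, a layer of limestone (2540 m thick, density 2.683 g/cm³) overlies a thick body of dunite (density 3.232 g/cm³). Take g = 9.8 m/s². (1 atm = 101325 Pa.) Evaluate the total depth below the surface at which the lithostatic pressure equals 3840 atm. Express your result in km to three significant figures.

12.7 km

Pressure at base of upper layers: 2683×9.8×2540 = 6.679×10^7 Pa = 659.1 atm
Remaining pressure to be supplied by dunite: 3.891×10^8 − 6.679×10^7 = 3.223×10^8 Pa
Additional depth in dunite = 3.223×10^8 Pa / (3232 kg/m³ × 9.8 m/s²) = 10176 m
Total depth = 2540 m + 10176 m = 12716 m
= 12.716 km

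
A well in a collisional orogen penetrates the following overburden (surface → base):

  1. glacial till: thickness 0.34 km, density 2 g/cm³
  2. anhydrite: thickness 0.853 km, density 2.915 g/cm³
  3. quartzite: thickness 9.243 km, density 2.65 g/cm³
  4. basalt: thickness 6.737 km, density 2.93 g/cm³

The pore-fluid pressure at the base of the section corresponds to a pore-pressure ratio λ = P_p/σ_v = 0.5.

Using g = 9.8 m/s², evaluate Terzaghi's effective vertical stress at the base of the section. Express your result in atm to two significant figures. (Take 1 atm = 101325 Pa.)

Overburden (lithostatic) stress σ_v:
glacial till: 2000 kg/m³ × 9.8 m/s² × 340 m = 6.664×10^6 Pa = 6.664 MPa
anhydrite: 2915 kg/m³ × 9.8 m/s² × 853 m = 2.437×10^7 Pa = 24.37 MPa
quartzite: 2650 kg/m³ × 9.8 m/s² × 9243 m = 2.400×10^8 Pa = 240.0 MPa
basalt: 2930 kg/m³ × 9.8 m/s² × 6737 m = 1.934×10^8 Pa = 193.4 MPa
Total = 6.664 + 24.37 + 240.0 + 193.4 = 464.52 MPa
Pore pressure P_p = λ·σ_v = 0.5 × 464.5 MPa = 232.3 MPa
Effective stress σ' = σ_v − P_p = 464.5 − 232.3 = 232.26 MPa = 2292.2 atm

2300 atm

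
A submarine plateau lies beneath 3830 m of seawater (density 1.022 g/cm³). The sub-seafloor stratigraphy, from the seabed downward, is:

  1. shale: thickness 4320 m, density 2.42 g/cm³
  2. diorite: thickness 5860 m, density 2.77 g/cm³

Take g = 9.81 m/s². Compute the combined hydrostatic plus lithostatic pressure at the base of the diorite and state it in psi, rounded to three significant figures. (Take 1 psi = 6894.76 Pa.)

seawater: 1022 kg/m³ × 9.81 m/s² × 3830 m = 3.840×10^7 Pa = 5569 psi
shale: 2420 kg/m³ × 9.81 m/s² × 4320 m = 1.026×10^8 Pa = 14875 psi
diorite: 2770 kg/m³ × 9.81 m/s² × 5860 m = 1.592×10^8 Pa = 23096 psi
Total = 5569 + 14875 + 23096 = 43540 psi

43500 psi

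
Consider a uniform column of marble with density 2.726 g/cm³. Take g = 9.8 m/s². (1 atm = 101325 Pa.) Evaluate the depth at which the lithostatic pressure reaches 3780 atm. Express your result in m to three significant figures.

14300 m

h = P/(ρg) = 3780 atm / (2726 kg/m³ × 9.8 m/s²) = 3.830×10^8 Pa / 26715 Pa/m = 14337 m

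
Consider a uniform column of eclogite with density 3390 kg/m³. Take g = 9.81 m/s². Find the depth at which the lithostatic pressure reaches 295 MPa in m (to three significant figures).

h = P/(ρg) = 295 MPa / (3390 kg/m³ × 9.81 m/s²) = 2.950×10^8 Pa / 33256 Pa/m = 8870.6 m

8870 m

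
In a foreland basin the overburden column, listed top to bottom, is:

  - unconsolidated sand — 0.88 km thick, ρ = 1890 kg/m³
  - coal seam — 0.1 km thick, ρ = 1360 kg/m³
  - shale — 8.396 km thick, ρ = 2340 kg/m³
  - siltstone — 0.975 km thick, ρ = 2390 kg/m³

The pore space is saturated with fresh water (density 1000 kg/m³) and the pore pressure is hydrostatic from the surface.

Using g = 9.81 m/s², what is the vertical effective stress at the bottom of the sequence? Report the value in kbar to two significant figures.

Overburden (lithostatic) stress σ_v:
unconsolidated sand: 1890 kg/m³ × 9.81 m/s² × 880 m = 1.632×10^7 Pa = 16.32 MPa
coal seam: 1360 kg/m³ × 9.81 m/s² × 100 m = 1.334×10^6 Pa = 1.334 MPa
shale: 2340 kg/m³ × 9.81 m/s² × 8396 m = 1.927×10^8 Pa = 192.7 MPa
siltstone: 2390 kg/m³ × 9.81 m/s² × 975 m = 2.286×10^7 Pa = 22.86 MPa
Total = 16.32 + 1.334 + 192.7 + 22.86 = 233.24 MPa
Pore pressure P_p = 1000 kg/m³ × 9.81 m/s² × 10351 m = 1.015×10^8 Pa = 101.5 MPa
Effective stress σ' = σ_v − P_p = 233.2 − 101.5 = 131.70 MPa = 1.3170 kbar

1.3 kbar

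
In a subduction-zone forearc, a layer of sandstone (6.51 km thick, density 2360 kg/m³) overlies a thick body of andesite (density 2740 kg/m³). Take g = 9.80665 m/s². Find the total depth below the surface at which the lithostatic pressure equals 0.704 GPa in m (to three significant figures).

27100 m

Pressure at base of upper layers: 2360×9.80665×6510 = 1.507×10^8 Pa = 0.1507 GPa
Remaining pressure to be supplied by andesite: 7.040×10^8 − 1.507×10^8 = 5.533×10^8 Pa
Additional depth in andesite = 5.533×10^8 Pa / (2740 kg/m³ × 9.80665 m/s²) = 20593 m
Total depth = 6510 m + 20593 m = 27103 m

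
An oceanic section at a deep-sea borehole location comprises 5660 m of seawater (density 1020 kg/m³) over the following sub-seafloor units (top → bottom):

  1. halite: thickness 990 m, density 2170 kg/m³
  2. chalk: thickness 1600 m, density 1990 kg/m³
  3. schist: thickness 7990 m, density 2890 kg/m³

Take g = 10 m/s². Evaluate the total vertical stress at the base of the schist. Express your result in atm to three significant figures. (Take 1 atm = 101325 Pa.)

3370 atm

seawater: 1020 kg/m³ × 10 m/s² × 5660 m = 5.773×10^7 Pa = 569.8 atm
halite: 2170 kg/m³ × 10 m/s² × 990 m = 2.148×10^7 Pa = 212.0 atm
chalk: 1990 kg/m³ × 10 m/s² × 1600 m = 3.184×10^7 Pa = 314.2 atm
schist: 2890 kg/m³ × 10 m/s² × 7990 m = 2.309×10^8 Pa = 2279 atm
Total = 569.8 + 212.0 + 314.2 + 2279 = 3374.9 atm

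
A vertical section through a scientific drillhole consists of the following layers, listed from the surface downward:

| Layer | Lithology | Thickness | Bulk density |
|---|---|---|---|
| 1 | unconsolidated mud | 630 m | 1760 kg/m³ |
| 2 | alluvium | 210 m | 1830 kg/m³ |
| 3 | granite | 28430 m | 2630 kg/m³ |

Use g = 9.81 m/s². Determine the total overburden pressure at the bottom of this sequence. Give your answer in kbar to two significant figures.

7.5 kbar

unconsolidated mud: 1760 kg/m³ × 9.81 m/s² × 630 m = 1.088×10^7 Pa = 0.1088 kbar
alluvium: 1830 kg/m³ × 9.81 m/s² × 210 m = 3.770×10^6 Pa = 0.03770 kbar
granite: 2630 kg/m³ × 9.81 m/s² × 28430 m = 7.335×10^8 Pa = 7.335 kbar
Total = 0.1088 + 0.03770 + 7.335 = 7.4815 kbar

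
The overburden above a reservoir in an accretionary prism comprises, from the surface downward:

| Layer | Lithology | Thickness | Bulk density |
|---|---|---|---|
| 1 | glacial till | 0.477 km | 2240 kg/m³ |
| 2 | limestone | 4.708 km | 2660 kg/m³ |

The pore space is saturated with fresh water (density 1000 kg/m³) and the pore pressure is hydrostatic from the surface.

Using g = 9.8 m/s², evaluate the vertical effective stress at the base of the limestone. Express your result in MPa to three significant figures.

Overburden (lithostatic) stress σ_v:
glacial till: 2240 kg/m³ × 9.8 m/s² × 477 m = 1.047×10^7 Pa = 10.47 MPa
limestone: 2660 kg/m³ × 9.8 m/s² × 4708 m = 1.227×10^8 Pa = 122.7 MPa
Total = 10.47 + 122.7 = 133.20 MPa
Pore pressure P_p = 1000 kg/m³ × 9.8 m/s² × 5185 m = 5.081×10^7 Pa = 50.81 MPa
Effective stress σ' = σ_v − P_p = 133.2 − 50.81 = 82.386 MPa

82.4 MPa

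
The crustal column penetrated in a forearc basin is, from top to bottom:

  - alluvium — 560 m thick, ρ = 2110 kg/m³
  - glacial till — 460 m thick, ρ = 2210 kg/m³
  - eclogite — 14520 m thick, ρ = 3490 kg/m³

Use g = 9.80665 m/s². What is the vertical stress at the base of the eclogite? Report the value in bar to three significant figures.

alluvium: 2110 kg/m³ × 9.80665 m/s² × 560 m = 1.159×10^7 Pa = 115.9 bar
glacial till: 2210 kg/m³ × 9.80665 m/s² × 460 m = 9.969×10^6 Pa = 99.69 bar
eclogite: 3490 kg/m³ × 9.80665 m/s² × 14520 m = 4.970×10^8 Pa = 4970 bar
Total = 115.9 + 99.69 + 4970 = 5185.1 bar

5190 bar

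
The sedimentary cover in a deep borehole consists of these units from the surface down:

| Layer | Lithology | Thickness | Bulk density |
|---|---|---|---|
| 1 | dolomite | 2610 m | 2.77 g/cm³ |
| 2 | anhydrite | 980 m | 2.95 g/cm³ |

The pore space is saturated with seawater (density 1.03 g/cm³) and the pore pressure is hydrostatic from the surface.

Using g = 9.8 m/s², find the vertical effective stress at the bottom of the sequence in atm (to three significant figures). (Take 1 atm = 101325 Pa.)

621 atm

Overburden (lithostatic) stress σ_v:
dolomite: 2770 kg/m³ × 9.8 m/s² × 2610 m = 7.085×10^7 Pa = 70.85 MPa
anhydrite: 2950 kg/m³ × 9.8 m/s² × 980 m = 2.833×10^7 Pa = 28.33 MPa
Total = 70.85 + 28.33 = 99.183 MPa
Pore pressure P_p = 1030 kg/m³ × 9.8 m/s² × 3590 m = 3.624×10^7 Pa = 36.24 MPa
Effective stress σ' = σ_v − P_p = 99.18 − 36.24 = 62.945 MPa = 621.22 atm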